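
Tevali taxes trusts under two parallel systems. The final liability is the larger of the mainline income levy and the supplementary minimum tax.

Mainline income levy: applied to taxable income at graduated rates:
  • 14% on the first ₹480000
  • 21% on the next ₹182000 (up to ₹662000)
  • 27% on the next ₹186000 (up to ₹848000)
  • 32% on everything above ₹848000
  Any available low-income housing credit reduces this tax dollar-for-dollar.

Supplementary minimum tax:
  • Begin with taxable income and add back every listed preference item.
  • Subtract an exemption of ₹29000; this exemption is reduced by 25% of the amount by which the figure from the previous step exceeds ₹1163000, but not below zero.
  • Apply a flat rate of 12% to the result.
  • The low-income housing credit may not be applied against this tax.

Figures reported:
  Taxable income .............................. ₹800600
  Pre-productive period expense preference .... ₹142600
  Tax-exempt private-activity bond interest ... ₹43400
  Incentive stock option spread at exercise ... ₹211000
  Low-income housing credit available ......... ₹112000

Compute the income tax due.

₹141270

Mainline income levy:
  ₹480000 × 14% = ₹67200
  ₹182000 × 21% = ₹38220
  ₹138600 × 27% = ₹37422
  → ₹142842
  Less low-income housing credit ₹112000 → ₹30842

Supplementary minimum tax:
  Adjusted income: ₹800600 + ₹142600 + ₹43400 + ₹211000 = ₹1197600
  Exemption: ₹29000 − 25% × (₹1197600 − ₹1163000) = ₹29000 − ₹8650 = ₹20350
  Base: ₹1197600 − ₹20350 = ₹1177250
  ₹1177250 × 12% = ₹141270

₹141270 > ₹30842, so the supplementary minimum tax is the binding amount.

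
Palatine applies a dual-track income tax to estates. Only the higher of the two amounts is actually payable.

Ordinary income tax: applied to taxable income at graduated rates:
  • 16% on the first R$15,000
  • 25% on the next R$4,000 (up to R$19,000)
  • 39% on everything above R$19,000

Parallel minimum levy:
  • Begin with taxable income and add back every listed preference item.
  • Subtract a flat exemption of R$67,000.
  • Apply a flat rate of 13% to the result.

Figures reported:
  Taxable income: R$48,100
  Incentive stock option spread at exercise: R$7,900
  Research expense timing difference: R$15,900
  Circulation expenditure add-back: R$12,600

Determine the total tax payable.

R$14,749

Parallel minimum levy:
  Adjusted income: R$48,100 + R$7,900 + R$15,900 + R$12,600 = R$84,500
  Less exemption R$67,000 → base R$17,500
  R$17,500 × 13% = R$2,275

Ordinary income tax:
  R$15,000 × 16% = R$2,400
  R$4,000 × 25% = R$1,000
  R$29,100 × 39% = R$11,349
  → R$14,749

R$14,749 > R$2,275, so the ordinary income tax governs.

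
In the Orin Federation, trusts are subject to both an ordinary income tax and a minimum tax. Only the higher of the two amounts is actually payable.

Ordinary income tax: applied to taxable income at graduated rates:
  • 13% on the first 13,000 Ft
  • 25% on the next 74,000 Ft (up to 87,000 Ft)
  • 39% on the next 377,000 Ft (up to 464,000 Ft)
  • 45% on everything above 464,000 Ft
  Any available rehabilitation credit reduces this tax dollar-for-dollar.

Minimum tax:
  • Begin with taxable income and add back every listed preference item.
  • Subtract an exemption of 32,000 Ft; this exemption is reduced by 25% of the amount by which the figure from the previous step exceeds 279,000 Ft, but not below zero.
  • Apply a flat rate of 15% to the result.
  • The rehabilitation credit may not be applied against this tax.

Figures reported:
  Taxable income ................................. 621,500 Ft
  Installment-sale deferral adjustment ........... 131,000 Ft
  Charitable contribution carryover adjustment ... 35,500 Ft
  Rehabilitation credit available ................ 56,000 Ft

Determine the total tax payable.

182,095 Ft

Minimum tax:
  Adjusted income: 621,500 Ft + 131,000 Ft + 35,500 Ft = 788,000 Ft
  Exemption: 25% × (788,000 Ft − 279,000 Ft) = 127,250 Ft ≥ 32,000 Ft, so the exemption is fully phased out
  Base: 788,000 Ft − 0 Ft = 788,000 Ft
  788,000 Ft × 15% = 118,200 Ft

Ordinary income tax:
  13,000 Ft × 13% = 1,690 Ft
  74,000 Ft × 25% = 18,500 Ft
  377,000 Ft × 39% = 147,030 Ft
  157,500 Ft × 45% = 70,875 Ft
  → 238,095 Ft
  Less rehabilitation credit 56,000 Ft → 182,095 Ft

182,095 Ft > 118,200 Ft, so the ordinary income tax governs.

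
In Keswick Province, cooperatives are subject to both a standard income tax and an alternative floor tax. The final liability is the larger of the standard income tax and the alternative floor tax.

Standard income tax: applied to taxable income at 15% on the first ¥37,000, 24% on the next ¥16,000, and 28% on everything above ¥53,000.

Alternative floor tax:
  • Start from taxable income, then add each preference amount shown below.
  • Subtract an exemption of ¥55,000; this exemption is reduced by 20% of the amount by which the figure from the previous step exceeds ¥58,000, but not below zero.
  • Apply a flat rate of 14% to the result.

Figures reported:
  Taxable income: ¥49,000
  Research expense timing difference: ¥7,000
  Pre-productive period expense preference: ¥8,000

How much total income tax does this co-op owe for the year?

Alternative floor tax:
  Adjusted income: ¥49,000 + ¥7,000 + ¥8,000 = ¥64,000
  Exemption: ¥55,000 − 20% × (¥64,000 − ¥58,000) = ¥55,000 − ¥1,200 = ¥53,800
  Base: ¥64,000 − ¥53,800 = ¥10,200
  ¥10,200 × 14% = ¥1,428

Standard income tax:
  ¥37,000 × 15% = ¥5,550
  ¥12,000 × 24% = ¥2,880
  → ¥8,430

¥8,430 > ¥1,428, so the standard income tax governs.

¥8,430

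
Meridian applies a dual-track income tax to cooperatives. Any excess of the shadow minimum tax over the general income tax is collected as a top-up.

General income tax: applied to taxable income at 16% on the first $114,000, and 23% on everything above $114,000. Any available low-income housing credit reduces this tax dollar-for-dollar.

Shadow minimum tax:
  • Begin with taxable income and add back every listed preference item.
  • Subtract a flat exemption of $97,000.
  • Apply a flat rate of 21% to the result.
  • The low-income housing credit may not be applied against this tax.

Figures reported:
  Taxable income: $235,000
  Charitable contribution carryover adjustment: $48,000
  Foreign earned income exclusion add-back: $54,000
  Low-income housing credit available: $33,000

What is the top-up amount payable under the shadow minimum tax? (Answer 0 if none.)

General income tax:
  $114,000 × 16% = $18,240
  $121,000 × 23% = $27,830
  → $46,070
  Less low-income housing credit $33,000 → $13,070

Shadow minimum tax:
  Adjusted income: $235,000 + $48,000 + $54,000 = $337,000
  Less exemption $97,000 → base $240,000
  $240,000 × 21% = $50,400

Excess of shadow minimum tax over general income tax: $50,400 − $13,070 = $37,330.

$37,330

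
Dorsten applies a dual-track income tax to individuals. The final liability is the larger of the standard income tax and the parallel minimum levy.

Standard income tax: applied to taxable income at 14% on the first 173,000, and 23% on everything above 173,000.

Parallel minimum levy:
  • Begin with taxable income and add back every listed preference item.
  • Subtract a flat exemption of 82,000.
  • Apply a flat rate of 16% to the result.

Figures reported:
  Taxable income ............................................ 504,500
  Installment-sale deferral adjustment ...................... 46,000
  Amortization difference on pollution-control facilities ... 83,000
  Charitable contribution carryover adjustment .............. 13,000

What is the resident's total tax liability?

Parallel minimum levy:
  Adjusted income: 504,500 + 46,000 + 83,000 + 13,000 = 646,500
  Less exemption 82,000 → base 564,500
  564,500 × 16% = 90,320

Standard income tax:
  173,000 × 14% = 24,220
  331,500 × 23% = 76,245
  → 100,465

100,465 > 90,320, so the standard income tax governs.

100,465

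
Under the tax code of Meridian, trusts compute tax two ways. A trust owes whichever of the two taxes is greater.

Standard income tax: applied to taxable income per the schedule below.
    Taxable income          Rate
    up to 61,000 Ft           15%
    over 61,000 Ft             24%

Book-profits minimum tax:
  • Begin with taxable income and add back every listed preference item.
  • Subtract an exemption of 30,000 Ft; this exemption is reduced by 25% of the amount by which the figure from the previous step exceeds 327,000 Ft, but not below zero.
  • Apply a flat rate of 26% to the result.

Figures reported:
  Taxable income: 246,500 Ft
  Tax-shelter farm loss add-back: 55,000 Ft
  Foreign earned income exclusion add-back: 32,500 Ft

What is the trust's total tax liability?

Book-profits minimum tax:
  Adjusted income: 246,500 Ft + 55,000 Ft + 32,500 Ft = 334,000 Ft
  Exemption: 30,000 Ft − 25% × (334,000 Ft − 327,000 Ft) = 30,000 Ft − 1,750 Ft = 28,250 Ft
  Base: 334,000 Ft − 28,250 Ft = 305,750 Ft
  305,750 Ft × 26% = 79,495 Ft

Standard income tax:
  61,000 Ft × 15% = 9,150 Ft
  185,500 Ft × 24% = 44,520 Ft
  → 53,670 Ft

79,495 Ft > 53,670 Ft, so the book-profits minimum tax is the binding amount.

79,495 Ft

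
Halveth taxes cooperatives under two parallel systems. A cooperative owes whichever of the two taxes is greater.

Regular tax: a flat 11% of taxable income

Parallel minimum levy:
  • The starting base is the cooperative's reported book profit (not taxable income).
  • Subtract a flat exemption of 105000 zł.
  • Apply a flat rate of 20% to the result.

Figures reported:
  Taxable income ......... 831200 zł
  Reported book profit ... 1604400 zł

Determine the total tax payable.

Regular tax:
  831200 zł × 11% = 91432 zł

Parallel minimum levy:
  Base (reported book profit): 1604400 zł
  Less exemption 105000 zł → base 1499400 zł
  1499400 zł × 20% = 299880 zł

299880 zł > 91432 zł, so the parallel minimum levy is the binding amount.

299880 zł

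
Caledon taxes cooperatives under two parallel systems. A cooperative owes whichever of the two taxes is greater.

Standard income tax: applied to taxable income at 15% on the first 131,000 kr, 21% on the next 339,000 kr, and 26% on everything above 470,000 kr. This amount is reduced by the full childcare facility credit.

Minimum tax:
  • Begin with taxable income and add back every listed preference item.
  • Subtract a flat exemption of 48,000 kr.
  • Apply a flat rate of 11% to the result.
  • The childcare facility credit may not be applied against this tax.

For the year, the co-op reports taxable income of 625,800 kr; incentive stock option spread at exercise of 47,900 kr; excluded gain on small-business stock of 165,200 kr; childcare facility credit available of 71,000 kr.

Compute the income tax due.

86,999 kr

Standard income tax:
  131,000 kr × 15% = 19,650 kr
  339,000 kr × 21% = 71,190 kr
  155,800 kr × 26% = 40,508 kr
  → 131,348 kr
  Less childcare facility credit 71,000 kr → 60,348 kr

Minimum tax:
  Adjusted income: 625,800 kr + 47,900 kr + 165,200 kr = 838,900 kr
  Less exemption 48,000 kr → base 790,900 kr
  790,900 kr × 11% = 86,999 kr

86,999 kr > 60,348 kr, so the minimum tax is the binding amount.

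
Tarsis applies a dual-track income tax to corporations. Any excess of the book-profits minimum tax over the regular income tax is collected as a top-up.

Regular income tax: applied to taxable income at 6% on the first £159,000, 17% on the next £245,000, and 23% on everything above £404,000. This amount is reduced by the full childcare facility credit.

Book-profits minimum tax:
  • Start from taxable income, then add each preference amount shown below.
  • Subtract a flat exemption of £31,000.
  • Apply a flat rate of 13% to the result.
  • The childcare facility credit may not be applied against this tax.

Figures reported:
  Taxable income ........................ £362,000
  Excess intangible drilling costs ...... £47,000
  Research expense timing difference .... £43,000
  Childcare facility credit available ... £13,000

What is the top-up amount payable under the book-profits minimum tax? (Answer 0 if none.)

Book-profits minimum tax:
  Adjusted income: £362,000 + £47,000 + £43,000 = £452,000
  Less exemption £31,000 → base £421,000
  £421,000 × 13% = £54,730

Regular income tax:
  £159,000 × 6% = £9,540
  £203,000 × 17% = £34,510
  → £44,050
  Less childcare facility credit £13,000 → £31,050

Excess of book-profits minimum tax over regular income tax: £54,730 − £31,050 = £23,680.

£23,680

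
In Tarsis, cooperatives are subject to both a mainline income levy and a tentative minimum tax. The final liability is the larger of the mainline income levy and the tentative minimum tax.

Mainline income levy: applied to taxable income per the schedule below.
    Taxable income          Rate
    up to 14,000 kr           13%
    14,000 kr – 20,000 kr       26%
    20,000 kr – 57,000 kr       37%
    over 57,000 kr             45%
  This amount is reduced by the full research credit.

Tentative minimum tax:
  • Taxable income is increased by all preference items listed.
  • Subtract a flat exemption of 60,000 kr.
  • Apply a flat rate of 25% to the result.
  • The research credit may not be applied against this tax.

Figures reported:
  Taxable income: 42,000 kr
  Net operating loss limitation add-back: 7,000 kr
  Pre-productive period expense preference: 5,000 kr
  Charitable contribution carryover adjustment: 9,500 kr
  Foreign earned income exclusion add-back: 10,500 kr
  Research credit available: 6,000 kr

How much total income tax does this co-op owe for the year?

Tentative minimum tax:
  Adjusted income: 42,000 kr + 7,000 kr + 5,000 kr + 9,500 kr + 10,500 kr = 74,000 kr
  Less exemption 60,000 kr → base 14,000 kr
  14,000 kr × 25% = 3,500 kr

Mainline income levy:
  14,000 kr × 13% = 1,820 kr
  6,000 kr × 26% = 1,560 kr
  22,000 kr × 37% = 8,140 kr
  → 11,520 kr
  Less research credit 6,000 kr → 5,520 kr

5,520 kr > 3,500 kr, so the mainline income levy governs.

5,520 kr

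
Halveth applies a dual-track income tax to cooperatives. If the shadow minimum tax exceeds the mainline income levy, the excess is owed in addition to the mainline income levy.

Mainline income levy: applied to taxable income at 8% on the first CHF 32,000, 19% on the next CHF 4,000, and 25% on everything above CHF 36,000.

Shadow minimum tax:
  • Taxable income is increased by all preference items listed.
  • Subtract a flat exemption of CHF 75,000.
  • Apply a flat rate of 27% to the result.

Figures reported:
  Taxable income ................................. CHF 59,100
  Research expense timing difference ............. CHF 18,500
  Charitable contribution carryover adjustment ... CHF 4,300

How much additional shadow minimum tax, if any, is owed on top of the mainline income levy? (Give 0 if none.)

CHF 0

Mainline income levy:
  CHF 32,000 × 8% = CHF 2,560
  CHF 4,000 × 19% = CHF 760
  CHF 23,100 × 25% = CHF 5,775
  → CHF 9,095

Shadow minimum tax:
  Adjusted income: CHF 59,100 + CHF 18,500 + CHF 4,300 = CHF 81,900
  Less exemption CHF 75,000 → base CHF 6,900
  CHF 6,900 × 27% = CHF 1,863

CHF 1,863 ≤ CHF 9,095, so no add-on is due.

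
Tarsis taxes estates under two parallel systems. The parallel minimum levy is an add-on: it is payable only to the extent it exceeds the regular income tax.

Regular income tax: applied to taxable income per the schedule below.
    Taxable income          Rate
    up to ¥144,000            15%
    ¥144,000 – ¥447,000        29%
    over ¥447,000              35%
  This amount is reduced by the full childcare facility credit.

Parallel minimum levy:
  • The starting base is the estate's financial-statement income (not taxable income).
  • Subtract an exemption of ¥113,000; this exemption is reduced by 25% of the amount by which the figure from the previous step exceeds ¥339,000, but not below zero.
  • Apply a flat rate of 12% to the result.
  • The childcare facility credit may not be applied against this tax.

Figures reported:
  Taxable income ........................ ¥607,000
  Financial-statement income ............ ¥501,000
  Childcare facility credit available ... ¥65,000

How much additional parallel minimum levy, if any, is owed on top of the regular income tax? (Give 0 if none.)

¥0

Regular income tax:
  ¥144,000 × 15% = ¥21,600
  ¥303,000 × 29% = ¥87,870
  ¥160,000 × 35% = ¥56,000
  → ¥165,470
  Less childcare facility credit ¥65,000 → ¥100,470

Parallel minimum levy:
  Base (financial-statement income): ¥501,000
  Exemption: ¥113,000 − 25% × (¥501,000 − ¥339,000) = ¥113,000 − ¥40,500 = ¥72,500
  Base: ¥501,000 − ¥72,500 = ¥428,500
  ¥428,500 × 12% = ¥51,420

¥51,420 ≤ ¥100,470, so no add-on is due.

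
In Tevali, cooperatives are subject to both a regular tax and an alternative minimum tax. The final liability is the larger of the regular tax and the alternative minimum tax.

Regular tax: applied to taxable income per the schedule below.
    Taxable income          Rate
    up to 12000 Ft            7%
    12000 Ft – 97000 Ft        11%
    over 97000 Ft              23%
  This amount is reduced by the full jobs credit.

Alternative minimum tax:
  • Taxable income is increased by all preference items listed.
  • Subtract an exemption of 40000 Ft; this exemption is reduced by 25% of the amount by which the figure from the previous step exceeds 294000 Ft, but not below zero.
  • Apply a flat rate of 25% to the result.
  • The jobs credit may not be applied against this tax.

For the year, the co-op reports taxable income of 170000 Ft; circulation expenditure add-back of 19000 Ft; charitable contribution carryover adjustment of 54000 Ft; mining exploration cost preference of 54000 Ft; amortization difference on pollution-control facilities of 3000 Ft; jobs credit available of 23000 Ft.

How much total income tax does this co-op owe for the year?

Alternative minimum tax:
  Adjusted income: 170000 Ft + 19000 Ft + 54000 Ft + 54000 Ft + 3000 Ft = 300000 Ft
  Exemption: 40000 Ft − 25% × (300000 Ft − 294000 Ft) = 40000 Ft − 1500 Ft = 38500 Ft
  Base: 300000 Ft − 38500 Ft = 261500 Ft
  261500 Ft × 25% = 65375 Ft

Regular tax:
  12000 Ft × 7% = 840 Ft
  85000 Ft × 11% = 9350 Ft
  73000 Ft × 23% = 16790 Ft
  → 26980 Ft
  Less jobs credit 23000 Ft → 3980 Ft

65375 Ft > 3980 Ft, so the alternative minimum tax is the binding amount.

65375 Ft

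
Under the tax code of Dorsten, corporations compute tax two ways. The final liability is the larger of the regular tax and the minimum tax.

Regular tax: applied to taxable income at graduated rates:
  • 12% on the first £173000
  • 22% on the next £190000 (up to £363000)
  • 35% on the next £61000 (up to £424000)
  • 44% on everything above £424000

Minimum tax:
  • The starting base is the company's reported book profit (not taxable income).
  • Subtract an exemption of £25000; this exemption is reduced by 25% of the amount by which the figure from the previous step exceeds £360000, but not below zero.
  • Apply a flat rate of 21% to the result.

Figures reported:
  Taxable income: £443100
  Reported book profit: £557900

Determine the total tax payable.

Regular tax:
  £173000 × 12% = £20760
  £190000 × 22% = £41800
  £61000 × 35% = £21350
  £19100 × 44% = £8404
  → £92314

Minimum tax:
  Base (reported book profit): £557900
  Exemption: 25% × (£557900 − £360000) = £49475 ≥ £25000, so the exemption is fully phased out
  Base: £557900 − £0 = £557900
  £557900 × 21% = £117159

£117159 > £92314, so the minimum tax is the binding amount.

£117159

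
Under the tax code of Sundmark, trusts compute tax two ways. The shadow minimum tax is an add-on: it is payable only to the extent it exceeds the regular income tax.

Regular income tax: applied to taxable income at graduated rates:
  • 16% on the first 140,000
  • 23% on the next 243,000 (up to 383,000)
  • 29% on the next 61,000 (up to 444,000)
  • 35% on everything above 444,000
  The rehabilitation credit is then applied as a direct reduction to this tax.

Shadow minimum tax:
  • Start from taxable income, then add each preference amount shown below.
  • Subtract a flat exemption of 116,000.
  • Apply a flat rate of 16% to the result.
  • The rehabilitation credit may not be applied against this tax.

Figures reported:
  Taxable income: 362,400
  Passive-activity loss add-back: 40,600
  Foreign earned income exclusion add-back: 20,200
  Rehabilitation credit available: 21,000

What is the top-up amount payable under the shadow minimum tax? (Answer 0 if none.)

0

Regular income tax:
  140,000 × 16% = 22,400
  222,400 × 23% = 51,152
  → 73,552
  Less rehabilitation credit 21,000 → 52,552

Shadow minimum tax:
  Adjusted income: 362,400 + 40,600 + 20,200 = 423,200
  Less exemption 116,000 → base 307,200
  307,200 × 16% = 49,152

49,152 ≤ 52,552, so no add-on is due.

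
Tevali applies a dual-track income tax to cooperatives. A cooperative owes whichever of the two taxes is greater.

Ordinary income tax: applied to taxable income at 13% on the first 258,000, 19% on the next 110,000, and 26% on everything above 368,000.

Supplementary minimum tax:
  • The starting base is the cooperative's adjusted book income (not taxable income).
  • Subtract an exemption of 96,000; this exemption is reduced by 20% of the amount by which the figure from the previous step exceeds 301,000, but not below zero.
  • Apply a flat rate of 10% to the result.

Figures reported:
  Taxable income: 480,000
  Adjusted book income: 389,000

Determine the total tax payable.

Ordinary income tax:
  258,000 × 13% = 33,540
  110,000 × 19% = 20,900
  112,000 × 26% = 29,120
  → 83,560

Supplementary minimum tax:
  Base (adjusted book income): 389,000
  Exemption: 96,000 − 20% × (389,000 − 301,000) = 96,000 − 17,600 = 78,400
  Base: 389,000 − 78,400 = 310,600
  310,600 × 10% = 31,060

83,560 > 31,060, so the ordinary income tax governs.

83,560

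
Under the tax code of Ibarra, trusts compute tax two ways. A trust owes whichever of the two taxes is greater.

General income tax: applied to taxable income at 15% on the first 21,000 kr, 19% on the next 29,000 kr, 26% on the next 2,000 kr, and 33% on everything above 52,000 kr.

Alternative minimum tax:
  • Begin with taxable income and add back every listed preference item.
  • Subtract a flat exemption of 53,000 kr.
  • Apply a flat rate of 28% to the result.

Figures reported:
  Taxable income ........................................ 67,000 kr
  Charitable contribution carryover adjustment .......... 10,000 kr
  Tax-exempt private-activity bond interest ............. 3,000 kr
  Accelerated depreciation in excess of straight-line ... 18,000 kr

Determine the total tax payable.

14,130 kr

General income tax:
  21,000 kr × 15% = 3,150 kr
  29,000 kr × 19% = 5,510 kr
  2,000 kr × 26% = 520 kr
  15,000 kr × 33% = 4,950 kr
  → 14,130 kr

Alternative minimum tax:
  Adjusted income: 67,000 kr + 10,000 kr + 3,000 kr + 18,000 kr = 98,000 kr
  Less exemption 53,000 kr → base 45,000 kr
  45,000 kr × 28% = 12,600 kr

14,130 kr > 12,600 kr, so the general income tax governs.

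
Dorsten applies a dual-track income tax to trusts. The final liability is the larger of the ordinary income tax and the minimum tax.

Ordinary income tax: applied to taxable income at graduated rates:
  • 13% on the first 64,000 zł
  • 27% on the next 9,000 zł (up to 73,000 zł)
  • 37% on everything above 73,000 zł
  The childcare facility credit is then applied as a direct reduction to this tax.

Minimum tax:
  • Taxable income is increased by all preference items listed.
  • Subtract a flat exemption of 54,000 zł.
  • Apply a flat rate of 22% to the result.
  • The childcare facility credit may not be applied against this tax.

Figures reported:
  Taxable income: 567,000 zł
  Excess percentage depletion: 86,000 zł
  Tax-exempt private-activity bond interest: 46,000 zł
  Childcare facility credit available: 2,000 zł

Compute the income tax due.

191,530 zł

Minimum tax:
  Adjusted income: 567,000 zł + 86,000 zł + 46,000 zł = 699,000 zł
  Less exemption 54,000 zł → base 645,000 zł
  645,000 zł × 22% = 141,900 zł

Ordinary income tax:
  64,000 zł × 13% = 8,320 zł
  9,000 zł × 27% = 2,430 zł
  494,000 zł × 37% = 182,780 zł
  → 193,530 zł
  Less childcare facility credit 2,000 zł → 191,530 zł

191,530 zł > 141,900 zł, so the ordinary income tax governs.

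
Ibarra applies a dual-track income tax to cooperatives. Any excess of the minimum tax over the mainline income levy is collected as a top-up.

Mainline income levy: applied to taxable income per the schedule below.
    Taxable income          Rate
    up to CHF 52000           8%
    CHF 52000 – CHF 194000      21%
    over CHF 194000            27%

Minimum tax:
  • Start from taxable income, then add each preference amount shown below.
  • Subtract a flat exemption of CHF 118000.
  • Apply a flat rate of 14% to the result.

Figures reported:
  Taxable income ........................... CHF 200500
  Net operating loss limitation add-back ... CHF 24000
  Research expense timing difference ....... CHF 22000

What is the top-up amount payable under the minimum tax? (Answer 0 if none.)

Mainline income levy:
  CHF 52000 × 8% = CHF 4160
  CHF 142000 × 21% = CHF 29820
  CHF 6500 × 27% = CHF 1755
  → CHF 35735

Minimum tax:
  Adjusted income: CHF 200500 + CHF 24000 + CHF 22000 = CHF 246500
  Less exemption CHF 118000 → base CHF 128500
  CHF 128500 × 14% = CHF 17990

CHF 17990 ≤ CHF 35735, so no add-on is due.

CHF 0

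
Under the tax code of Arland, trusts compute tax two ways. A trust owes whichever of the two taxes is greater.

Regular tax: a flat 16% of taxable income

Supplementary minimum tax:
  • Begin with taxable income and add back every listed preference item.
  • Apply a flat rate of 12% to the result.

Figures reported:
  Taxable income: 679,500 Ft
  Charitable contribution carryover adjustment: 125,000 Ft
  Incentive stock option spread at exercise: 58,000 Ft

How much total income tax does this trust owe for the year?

108,720 Ft

Regular tax:
  679,500 Ft × 16% = 108,720 Ft

Supplementary minimum tax:
  Adjusted income: 679,500 Ft + 125,000 Ft + 58,000 Ft = 862,500 Ft
  862,500 Ft × 12% = 103,500 Ft

108,720 Ft > 103,500 Ft, so the regular tax governs.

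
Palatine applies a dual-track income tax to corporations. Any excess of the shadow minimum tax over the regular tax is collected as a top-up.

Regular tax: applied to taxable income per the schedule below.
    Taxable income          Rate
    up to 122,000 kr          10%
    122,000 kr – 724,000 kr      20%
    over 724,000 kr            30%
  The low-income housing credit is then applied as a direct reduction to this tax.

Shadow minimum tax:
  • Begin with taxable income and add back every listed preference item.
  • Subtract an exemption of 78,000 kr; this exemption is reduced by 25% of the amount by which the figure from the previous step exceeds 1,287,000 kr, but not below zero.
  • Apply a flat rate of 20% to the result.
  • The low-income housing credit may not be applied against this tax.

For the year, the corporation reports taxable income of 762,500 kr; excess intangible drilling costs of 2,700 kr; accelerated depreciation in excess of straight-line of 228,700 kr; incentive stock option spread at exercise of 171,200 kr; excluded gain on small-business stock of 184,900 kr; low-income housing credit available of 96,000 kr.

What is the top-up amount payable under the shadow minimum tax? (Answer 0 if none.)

Shadow minimum tax:
  Adjusted income: 762,500 kr + 2,700 kr + 228,700 kr + 171,200 kr + 184,900 kr = 1,350,000 kr
  Exemption: 78,000 kr − 25% × (1,350,000 kr − 1,287,000 kr) = 78,000 kr − 15,750 kr = 62,250 kr
  Base: 1,350,000 kr − 62,250 kr = 1,287,750 kr
  1,287,750 kr × 20% = 257,550 kr

Regular tax:
  122,000 kr × 10% = 12,200 kr
  602,000 kr × 20% = 120,400 kr
  38,500 kr × 30% = 11,550 kr
  → 144,150 kr
  Less low-income housing credit 96,000 kr → 48,150 kr

Excess of shadow minimum tax over regular tax: 257,550 kr − 48,150 kr = 209,400 kr.

209,400 kr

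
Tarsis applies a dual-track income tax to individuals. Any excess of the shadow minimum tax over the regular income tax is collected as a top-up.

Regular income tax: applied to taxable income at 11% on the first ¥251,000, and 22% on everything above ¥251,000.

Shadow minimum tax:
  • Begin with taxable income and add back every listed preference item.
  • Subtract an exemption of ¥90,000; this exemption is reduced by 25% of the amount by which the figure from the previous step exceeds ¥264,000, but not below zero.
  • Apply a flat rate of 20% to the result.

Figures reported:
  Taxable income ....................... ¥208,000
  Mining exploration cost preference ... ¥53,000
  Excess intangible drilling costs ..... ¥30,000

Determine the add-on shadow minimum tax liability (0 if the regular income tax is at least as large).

¥18,670

Shadow minimum tax:
  Adjusted income: ¥208,000 + ¥53,000 + ¥30,000 = ¥291,000
  Exemption: ¥90,000 − 25% × (¥291,000 − ¥264,000) = ¥90,000 − ¥6,750 = ¥83,250
  Base: ¥291,000 − ¥83,250 = ¥207,750
  ¥207,750 × 20% = ¥41,550

Regular income tax:
  ¥208,000 × 11% = ¥22,880

Excess of shadow minimum tax over regular income tax: ¥41,550 − ¥22,880 = ¥18,670.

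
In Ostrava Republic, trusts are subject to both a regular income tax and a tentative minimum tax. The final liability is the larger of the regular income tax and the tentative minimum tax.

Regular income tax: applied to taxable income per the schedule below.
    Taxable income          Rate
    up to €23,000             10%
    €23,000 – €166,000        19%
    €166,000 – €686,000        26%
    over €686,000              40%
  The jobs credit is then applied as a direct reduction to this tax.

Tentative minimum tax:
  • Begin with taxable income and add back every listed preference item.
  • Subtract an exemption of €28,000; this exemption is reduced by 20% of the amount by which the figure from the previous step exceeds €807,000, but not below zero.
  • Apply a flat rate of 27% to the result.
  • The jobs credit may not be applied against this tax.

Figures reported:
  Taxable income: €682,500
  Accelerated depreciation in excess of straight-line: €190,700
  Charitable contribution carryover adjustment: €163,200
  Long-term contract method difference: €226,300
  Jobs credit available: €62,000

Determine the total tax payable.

€340,929

Tentative minimum tax:
  Adjusted income: €682,500 + €190,700 + €163,200 + €226,300 = €1,262,700
  Exemption: 20% × (€1,262,700 − €807,000) = €91,140 ≥ €28,000, so the exemption is fully phased out
  Base: €1,262,700 − €0 = €1,262,700
  €1,262,700 × 27% = €340,929

Regular income tax:
  €23,000 × 10% = €2,300
  €143,000 × 19% = €27,170
  €516,500 × 26% = €134,290
  → €163,760
  Less jobs credit €62,000 → €101,760

€340,929 > €101,760, so the tentative minimum tax is the binding amount.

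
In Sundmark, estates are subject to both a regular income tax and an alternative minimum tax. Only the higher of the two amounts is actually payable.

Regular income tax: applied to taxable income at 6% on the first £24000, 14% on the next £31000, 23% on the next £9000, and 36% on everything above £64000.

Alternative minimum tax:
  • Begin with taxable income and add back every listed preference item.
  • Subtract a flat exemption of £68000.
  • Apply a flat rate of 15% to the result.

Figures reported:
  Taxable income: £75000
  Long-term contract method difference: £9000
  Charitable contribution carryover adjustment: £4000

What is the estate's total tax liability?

£11810

Regular income tax:
  £24000 × 6% = £1440
  £31000 × 14% = £4340
  £9000 × 23% = £2070
  £11000 × 36% = £3960
  → £11810

Alternative minimum tax:
  Adjusted income: £75000 + £9000 + £4000 = £88000
  Less exemption £68000 → base £20000
  £20000 × 15% = £3000

£11810 > £3000, so the regular income tax governs.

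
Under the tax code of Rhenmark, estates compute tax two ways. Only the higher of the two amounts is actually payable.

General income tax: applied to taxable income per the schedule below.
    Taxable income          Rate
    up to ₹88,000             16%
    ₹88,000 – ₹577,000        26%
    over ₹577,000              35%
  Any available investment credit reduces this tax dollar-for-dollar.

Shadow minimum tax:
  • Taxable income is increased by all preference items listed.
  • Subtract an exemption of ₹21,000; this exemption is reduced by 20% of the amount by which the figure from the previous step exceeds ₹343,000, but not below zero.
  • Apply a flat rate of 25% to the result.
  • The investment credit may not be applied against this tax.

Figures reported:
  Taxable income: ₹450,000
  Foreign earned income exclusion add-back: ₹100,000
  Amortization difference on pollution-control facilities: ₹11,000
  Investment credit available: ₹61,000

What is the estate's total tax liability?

General income tax:
  ₹88,000 × 16% = ₹14,080
  ₹362,000 × 26% = ₹94,120
  → ₹108,200
  Less investment credit ₹61,000 → ₹47,200

Shadow minimum tax:
  Adjusted income: ₹450,000 + ₹100,000 + ₹11,000 = ₹561,000
  Exemption: 20% × (₹561,000 − ₹343,000) = ₹43,600 ≥ ₹21,000, so the exemption is fully phased out
  Base: ₹561,000 − ₹0 = ₹561,000
  ₹561,000 × 25% = ₹140,250

₹140,250 > ₹47,200, so the shadow minimum tax is the binding amount.

₹140,250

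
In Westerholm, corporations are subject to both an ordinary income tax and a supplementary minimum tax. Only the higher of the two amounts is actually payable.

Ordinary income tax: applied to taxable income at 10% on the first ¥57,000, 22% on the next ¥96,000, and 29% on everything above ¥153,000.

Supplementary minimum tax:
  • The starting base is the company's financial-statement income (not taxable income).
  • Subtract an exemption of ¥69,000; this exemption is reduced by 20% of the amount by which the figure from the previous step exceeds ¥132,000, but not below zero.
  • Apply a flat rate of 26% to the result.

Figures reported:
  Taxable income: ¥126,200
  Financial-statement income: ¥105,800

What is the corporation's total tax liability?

Ordinary income tax:
  ¥57,000 × 10% = ¥5,700
  ¥69,200 × 22% = ¥15,224
  → ¥20,924

Supplementary minimum tax:
  Base (financial-statement income): ¥105,800
  Exemption: ¥105,800 ≤ ¥132,000, so full ¥69,000 applies
  Base: ¥105,800 − ¥69,000 = ¥36,800
  ¥36,800 × 26% = ¥9,568

¥20,924 > ¥9,568, so the ordinary income tax governs.

¥20,924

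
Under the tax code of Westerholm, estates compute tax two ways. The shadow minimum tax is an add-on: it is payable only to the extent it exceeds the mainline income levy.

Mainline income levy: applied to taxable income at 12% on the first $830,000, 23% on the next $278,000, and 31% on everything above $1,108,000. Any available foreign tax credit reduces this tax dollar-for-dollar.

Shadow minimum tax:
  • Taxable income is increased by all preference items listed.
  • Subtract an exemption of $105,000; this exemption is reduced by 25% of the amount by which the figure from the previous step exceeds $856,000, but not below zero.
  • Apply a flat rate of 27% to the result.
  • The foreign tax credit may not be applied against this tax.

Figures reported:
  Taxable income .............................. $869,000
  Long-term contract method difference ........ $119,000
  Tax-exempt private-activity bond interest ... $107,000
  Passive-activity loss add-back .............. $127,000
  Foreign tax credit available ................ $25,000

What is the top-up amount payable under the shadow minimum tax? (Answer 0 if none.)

$242,725

Mainline income levy:
  $830,000 × 12% = $99,600
  $39,000 × 23% = $8,970
  → $108,570
  Less foreign tax credit $25,000 → $83,570

Shadow minimum tax:
  Adjusted income: $869,000 + $119,000 + $107,000 + $127,000 = $1,222,000
  Exemption: $105,000 − 25% × ($1,222,000 − $856,000) = $105,000 − $91,500 = $13,500
  Base: $1,222,000 − $13,500 = $1,208,500
  $1,208,500 × 27% = $326,295

Excess of shadow minimum tax over mainline income levy: $326,295 − $83,570 = $242,725.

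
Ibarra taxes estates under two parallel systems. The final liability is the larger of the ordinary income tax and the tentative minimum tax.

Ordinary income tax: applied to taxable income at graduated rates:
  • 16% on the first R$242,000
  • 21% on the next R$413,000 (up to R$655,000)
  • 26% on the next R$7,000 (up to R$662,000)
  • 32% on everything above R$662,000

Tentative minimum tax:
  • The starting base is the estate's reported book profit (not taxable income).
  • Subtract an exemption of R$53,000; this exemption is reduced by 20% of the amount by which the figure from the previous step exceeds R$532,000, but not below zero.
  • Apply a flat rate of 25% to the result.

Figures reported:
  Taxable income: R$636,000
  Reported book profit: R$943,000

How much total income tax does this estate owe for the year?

R$235,750

Ordinary income tax:
  R$242,000 × 16% = R$38,720
  R$394,000 × 21% = R$82,740
  → R$121,460

Tentative minimum tax:
  Base (reported book profit): R$943,000
  Exemption: 20% × (R$943,000 − R$532,000) = R$82,200 ≥ R$53,000, so the exemption is fully phased out
  Base: R$943,000 − R$0 = R$943,000
  R$943,000 × 25% = R$235,750

R$235,750 > R$121,460, so the tentative minimum tax is the binding amount.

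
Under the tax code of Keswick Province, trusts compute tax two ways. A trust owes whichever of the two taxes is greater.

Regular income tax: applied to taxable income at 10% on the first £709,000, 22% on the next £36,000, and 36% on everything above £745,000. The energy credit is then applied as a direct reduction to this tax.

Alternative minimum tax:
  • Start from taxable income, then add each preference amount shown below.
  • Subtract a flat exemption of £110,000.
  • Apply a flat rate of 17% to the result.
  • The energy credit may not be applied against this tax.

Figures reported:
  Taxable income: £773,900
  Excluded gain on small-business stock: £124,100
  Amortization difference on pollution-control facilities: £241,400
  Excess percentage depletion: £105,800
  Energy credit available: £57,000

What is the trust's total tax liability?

£192,984

Regular income tax:
  £709,000 × 10% = £70,900
  £36,000 × 22% = £7,920
  £28,900 × 36% = £10,404
  → £89,224
  Less energy credit £57,000 → £32,224

Alternative minimum tax:
  Adjusted income: £773,900 + £124,100 + £241,400 + £105,800 = £1,245,200
  Less exemption £110,000 → base £1,135,200
  £1,135,200 × 17% = £192,984

£192,984 > £32,224, so the alternative minimum tax is the binding amount.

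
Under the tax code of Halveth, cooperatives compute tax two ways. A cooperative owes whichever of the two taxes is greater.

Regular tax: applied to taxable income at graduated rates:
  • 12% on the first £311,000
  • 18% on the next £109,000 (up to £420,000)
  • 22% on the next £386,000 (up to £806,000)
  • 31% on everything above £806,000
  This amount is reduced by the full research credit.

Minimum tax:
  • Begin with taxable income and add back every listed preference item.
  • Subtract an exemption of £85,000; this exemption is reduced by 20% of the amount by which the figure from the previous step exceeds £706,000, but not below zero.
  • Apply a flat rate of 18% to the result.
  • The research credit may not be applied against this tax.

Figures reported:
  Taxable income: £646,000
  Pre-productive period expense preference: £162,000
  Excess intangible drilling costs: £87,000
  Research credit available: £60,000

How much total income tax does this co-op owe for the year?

Regular tax:
  £311,000 × 12% = £37,320
  £109,000 × 18% = £19,620
  £226,000 × 22% = £49,720
  → £106,660
  Less research credit £60,000 → £46,660

Minimum tax:
  Adjusted income: £646,000 + £162,000 + £87,000 = £895,000
  Exemption: £85,000 − 20% × (£895,000 − £706,000) = £85,000 − £37,800 = £47,200
  Base: £895,000 − £47,200 = £847,800
  £847,800 × 18% = £152,604

£152,604 > £46,660, so the minimum tax is the binding amount.

£152,604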